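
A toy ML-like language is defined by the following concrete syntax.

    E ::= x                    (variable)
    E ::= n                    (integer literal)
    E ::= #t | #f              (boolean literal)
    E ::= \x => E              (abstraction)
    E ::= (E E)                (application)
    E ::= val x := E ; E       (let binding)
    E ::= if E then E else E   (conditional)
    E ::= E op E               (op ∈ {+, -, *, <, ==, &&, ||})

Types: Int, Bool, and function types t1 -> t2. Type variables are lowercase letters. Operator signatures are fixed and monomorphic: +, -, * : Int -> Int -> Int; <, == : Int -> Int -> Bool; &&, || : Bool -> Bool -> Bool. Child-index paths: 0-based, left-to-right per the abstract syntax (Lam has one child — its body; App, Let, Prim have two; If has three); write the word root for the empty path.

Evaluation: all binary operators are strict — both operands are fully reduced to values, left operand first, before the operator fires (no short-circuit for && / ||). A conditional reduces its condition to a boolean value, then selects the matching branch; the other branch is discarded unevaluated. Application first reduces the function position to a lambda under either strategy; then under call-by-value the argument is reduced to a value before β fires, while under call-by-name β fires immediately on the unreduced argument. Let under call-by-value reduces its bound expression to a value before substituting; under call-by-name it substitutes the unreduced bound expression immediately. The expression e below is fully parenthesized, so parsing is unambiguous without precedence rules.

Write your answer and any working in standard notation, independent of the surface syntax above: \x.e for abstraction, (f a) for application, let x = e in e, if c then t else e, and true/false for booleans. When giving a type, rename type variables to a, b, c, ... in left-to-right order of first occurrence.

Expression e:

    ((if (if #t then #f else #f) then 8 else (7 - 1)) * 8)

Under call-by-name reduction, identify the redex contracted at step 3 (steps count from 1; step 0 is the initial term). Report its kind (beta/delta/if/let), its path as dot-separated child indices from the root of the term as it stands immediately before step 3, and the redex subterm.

Answer: delta at 0 : (7 - 1)

Trace:
step 0: ((if (if true then false else false) then 8 else (7 - 1)) * 8)
step 1: [if@0.0] ((if false then 8 else (7 - 1)) * 8)
step 2: [if@0] ((7 - 1) * 8)
step 3: [delta@0] (6 * 8)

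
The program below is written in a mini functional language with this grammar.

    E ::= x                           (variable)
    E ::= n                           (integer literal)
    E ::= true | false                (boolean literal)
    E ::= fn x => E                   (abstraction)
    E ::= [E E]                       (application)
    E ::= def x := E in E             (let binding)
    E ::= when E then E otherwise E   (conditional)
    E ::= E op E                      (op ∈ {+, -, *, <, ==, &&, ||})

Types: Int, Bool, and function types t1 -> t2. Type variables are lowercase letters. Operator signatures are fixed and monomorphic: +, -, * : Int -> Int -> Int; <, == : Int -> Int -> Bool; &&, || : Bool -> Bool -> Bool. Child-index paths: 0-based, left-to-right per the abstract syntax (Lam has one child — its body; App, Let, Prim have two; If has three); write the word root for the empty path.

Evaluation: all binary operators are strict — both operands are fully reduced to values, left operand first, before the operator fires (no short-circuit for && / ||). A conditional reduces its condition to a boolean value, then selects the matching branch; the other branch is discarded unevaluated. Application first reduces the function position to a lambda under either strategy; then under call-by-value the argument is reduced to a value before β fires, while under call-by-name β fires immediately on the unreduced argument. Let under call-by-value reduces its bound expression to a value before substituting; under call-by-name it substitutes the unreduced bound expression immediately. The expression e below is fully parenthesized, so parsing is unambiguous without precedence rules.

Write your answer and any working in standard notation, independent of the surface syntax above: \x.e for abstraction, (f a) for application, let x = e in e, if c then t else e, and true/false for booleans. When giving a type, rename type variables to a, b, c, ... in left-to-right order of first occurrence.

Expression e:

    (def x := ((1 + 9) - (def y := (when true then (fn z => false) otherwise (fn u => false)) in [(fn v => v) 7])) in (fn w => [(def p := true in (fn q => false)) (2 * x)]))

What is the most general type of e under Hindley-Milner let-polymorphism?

Answer: a -> Bool

Trace:
  unify Int ~ Int
  unify Int ~ Int
  unify Int ~ Int
  unify Bool ~ Bool
\z._ : a -> Bool
\u._ : b -> Bool
  unify a -> Bool ~ b -> Bool
  unify a ~ b
  unify Bool ~ Bool
let y : forall. b -> Bool
v : c
\v._ : c -> c
  unify c -> c ~ Int -> d
  unify c ~ Int
  unify Int ~ d
_ _ : Int
  unify Int ~ Int
let x : Int
let p : Bool
\q._ : f -> Bool
  unify Int ~ Int
x : Int
  unify Int ~ Int
  unify f -> Bool ~ Int -> g
  unify f ~ Int
  unify Bool ~ g
_ _ : Bool
\w._ : e -> Bool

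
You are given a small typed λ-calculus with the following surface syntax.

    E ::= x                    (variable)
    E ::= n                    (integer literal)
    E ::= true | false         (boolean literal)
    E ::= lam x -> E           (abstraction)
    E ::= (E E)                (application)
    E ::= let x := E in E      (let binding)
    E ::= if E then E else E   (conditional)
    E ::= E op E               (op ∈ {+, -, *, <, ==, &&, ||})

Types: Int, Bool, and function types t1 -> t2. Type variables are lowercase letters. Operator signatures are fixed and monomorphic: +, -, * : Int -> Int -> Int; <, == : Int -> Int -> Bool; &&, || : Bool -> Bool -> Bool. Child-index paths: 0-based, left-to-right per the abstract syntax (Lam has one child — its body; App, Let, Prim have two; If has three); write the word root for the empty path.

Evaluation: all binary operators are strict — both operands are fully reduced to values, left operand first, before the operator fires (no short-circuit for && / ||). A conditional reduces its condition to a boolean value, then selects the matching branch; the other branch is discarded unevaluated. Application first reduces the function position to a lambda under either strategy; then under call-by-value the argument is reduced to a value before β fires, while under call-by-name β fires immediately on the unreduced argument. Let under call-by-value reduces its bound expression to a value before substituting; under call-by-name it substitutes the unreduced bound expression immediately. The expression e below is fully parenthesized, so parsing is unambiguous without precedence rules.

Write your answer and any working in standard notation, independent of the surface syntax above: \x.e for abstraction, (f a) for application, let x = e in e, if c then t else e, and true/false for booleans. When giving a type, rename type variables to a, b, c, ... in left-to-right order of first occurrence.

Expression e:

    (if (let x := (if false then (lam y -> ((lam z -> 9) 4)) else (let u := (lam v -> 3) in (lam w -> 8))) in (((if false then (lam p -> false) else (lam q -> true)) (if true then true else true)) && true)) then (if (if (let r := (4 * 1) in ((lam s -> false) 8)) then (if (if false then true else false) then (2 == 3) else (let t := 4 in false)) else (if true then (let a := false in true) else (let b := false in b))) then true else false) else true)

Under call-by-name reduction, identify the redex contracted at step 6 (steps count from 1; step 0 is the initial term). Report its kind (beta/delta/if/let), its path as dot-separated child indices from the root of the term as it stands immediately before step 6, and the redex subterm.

Answer: let at 0.0 : (let r = (4 * 1) in ((\s.false) 8))

Trace:
step 0: (if (let x = (if false then (\y.((\z.9) 4)) else (let u = (\v.3) in (\w.8))) in (((if false then (\p.false) else (\q.true)) (if true then true else true)) && true)) then (if (if (let r = (4 * 1) in ((\s.false) 8)) then (if (if false then true else false) then (2 == 3) else (let t = 4 in false)) else (if true then (let a = false in true) else (let b = false in b))) then true else false) else true)
step 1: [let@0] (if (((if false then (\p.false) else (\q.true)) (if true then true else true)) && true) then (if (if (let r = (4 * 1) in ((\s.false) 8)) then (if (if false then true else false) then (2 == 3) else (let t = 4 in false)) else (if true then (let a = false in true) else (let b = false in b))) then true else false) else true)
step 2: [if@0.0.0] (if (((\q.true) (if true then true else true)) && true) then (if (if (let r = (4 * 1) in ((\s.false) 8)) then (if (if false then true else false) then (2 == 3) else (let t = 4 in false)) else (if true then (let a = false in true) else (let b = false in b))) then true else false) else true)
step 3: [beta@0.0] (if (true && true) then (if (if (let r = (4 * 1) in ((\s.false) 8)) then (if (if false then true else false) then (2 == 3) else (let t = 4 in false)) else (if true then (let a = false in true) else (let b = false in b))) then true else false) else true)
step 4: [delta@0] (if true then (if (if (let r = (4 * 1) in ((\s.false) 8)) then (if (if false then true else false) then (2 == 3) else (let t = 4 in false)) else (if true then (let a = false in true) else (let b = false in b))) then true else false) else true)
step 5: [if@root] (if (if (let r = (4 * 1) in ((\s.false) 8)) then (if (if false then true else false) then (2 == 3) else (let t = 4 in false)) else (if true then (let a = false in true) else (let b = false in b))) then true else false)
step 6: [let@0.0] (if (if ((\s.false) 8) then (if (if false then true else false) then (2 == 3) else (let t = 4 in false)) else (if true then (let a = false in true) else (let b = false in b))) then true else false)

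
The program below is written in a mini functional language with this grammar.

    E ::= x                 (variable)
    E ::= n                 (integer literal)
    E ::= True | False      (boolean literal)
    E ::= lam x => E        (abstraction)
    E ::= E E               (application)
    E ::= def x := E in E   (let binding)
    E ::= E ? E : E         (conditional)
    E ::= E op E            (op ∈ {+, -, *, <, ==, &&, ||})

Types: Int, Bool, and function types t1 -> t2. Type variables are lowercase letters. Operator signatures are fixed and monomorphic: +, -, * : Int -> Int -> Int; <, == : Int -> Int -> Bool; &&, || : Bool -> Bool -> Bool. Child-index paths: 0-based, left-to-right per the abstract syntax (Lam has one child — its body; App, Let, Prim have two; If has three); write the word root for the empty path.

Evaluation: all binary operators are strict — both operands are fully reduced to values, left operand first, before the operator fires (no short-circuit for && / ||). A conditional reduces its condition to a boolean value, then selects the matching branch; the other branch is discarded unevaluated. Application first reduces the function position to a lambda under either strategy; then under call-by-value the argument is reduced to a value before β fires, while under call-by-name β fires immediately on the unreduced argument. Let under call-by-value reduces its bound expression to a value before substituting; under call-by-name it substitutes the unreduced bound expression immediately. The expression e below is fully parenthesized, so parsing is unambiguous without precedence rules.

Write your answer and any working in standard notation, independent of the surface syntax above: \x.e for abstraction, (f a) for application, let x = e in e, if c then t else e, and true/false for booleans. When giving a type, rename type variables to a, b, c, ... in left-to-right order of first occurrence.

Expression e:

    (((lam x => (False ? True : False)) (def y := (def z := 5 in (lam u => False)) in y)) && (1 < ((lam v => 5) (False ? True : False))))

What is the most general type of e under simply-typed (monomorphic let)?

Answer: Bool

Trace:
  unify Bool ~ Bool
  unify Bool ~ Bool
\x._ : a -> Bool
let z : Int
\u._ : b -> Bool
let y : b -> Bool
y : b -> Bool
  unify a -> Bool ~ (b -> Bool) -> c
  unify a ~ b -> Bool
  unify Bool ~ c
_ _ : Bool
  unify Bool ~ Bool
  unify Int ~ Int
\v._ : d -> Int
  unify Bool ~ Bool
  unify Bool ~ Bool
  unify d -> Int ~ Bool -> e
  unify d ~ Bool
  unify Int ~ e
_ _ : Int
  unify Int ~ Int
  unify Bool ~ Bool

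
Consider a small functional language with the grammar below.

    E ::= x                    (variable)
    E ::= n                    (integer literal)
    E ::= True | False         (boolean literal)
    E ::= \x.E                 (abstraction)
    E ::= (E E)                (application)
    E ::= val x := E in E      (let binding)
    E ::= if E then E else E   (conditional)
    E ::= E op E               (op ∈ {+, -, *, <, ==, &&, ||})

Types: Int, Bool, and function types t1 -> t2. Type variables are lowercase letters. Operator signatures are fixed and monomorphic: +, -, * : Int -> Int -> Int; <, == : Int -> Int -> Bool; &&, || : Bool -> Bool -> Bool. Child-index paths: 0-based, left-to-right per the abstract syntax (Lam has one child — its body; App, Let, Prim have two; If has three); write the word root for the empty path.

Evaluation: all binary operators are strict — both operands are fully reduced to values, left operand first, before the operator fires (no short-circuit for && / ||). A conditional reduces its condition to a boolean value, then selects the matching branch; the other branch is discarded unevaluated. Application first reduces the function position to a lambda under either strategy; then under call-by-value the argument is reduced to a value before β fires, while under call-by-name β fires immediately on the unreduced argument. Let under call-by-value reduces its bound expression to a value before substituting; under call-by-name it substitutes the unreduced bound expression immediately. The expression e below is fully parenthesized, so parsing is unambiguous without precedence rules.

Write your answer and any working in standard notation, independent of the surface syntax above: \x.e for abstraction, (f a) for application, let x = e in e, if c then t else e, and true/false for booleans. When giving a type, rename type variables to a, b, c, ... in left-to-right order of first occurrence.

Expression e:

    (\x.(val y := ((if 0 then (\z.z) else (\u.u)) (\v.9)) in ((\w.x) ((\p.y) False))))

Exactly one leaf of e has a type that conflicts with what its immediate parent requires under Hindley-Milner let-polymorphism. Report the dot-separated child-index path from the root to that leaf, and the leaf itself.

Working:
  unify Int ~ Bool
  FAIL: mismatch Int ~ Bool

Answer: 0.0.0.0 : 0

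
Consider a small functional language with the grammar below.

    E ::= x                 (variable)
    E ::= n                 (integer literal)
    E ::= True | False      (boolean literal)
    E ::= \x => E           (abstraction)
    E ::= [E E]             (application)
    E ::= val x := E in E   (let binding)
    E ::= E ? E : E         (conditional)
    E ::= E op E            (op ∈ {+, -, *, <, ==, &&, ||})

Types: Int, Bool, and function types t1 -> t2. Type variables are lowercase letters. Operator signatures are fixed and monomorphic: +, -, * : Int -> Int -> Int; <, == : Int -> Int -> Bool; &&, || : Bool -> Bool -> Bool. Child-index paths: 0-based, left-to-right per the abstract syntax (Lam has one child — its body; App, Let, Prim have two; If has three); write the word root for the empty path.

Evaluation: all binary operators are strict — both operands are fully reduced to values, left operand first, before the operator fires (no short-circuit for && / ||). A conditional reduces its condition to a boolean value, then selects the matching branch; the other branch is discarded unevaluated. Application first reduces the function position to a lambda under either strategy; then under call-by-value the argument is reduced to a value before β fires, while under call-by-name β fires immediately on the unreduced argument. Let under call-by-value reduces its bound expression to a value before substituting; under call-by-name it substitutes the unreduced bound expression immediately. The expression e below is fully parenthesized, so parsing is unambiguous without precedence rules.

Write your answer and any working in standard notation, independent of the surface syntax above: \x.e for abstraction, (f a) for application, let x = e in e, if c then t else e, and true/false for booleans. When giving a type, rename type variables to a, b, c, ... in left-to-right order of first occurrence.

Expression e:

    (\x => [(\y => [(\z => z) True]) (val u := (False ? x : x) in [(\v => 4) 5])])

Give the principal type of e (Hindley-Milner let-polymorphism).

Derivation:
z : c
\z._ : c -> c
  unify c -> c ~ Bool -> d
  unify c ~ Bool
  unify Bool ~ d
_ _ : Bool
\y._ : b -> Bool
  unify Bool ~ Bool
x : a
x : a
  unify a ~ a
let u : a
\v._ : e -> Int
  unify e -> Int ~ Int -> f
  unify e ~ Int
  unify Int ~ f
_ _ : Int
  unify b -> Bool ~ Int -> g
  unify b ~ Int
  unify Bool ~ g
_ _ : Bool
\x._ : a -> Bool

Answer: a -> Bool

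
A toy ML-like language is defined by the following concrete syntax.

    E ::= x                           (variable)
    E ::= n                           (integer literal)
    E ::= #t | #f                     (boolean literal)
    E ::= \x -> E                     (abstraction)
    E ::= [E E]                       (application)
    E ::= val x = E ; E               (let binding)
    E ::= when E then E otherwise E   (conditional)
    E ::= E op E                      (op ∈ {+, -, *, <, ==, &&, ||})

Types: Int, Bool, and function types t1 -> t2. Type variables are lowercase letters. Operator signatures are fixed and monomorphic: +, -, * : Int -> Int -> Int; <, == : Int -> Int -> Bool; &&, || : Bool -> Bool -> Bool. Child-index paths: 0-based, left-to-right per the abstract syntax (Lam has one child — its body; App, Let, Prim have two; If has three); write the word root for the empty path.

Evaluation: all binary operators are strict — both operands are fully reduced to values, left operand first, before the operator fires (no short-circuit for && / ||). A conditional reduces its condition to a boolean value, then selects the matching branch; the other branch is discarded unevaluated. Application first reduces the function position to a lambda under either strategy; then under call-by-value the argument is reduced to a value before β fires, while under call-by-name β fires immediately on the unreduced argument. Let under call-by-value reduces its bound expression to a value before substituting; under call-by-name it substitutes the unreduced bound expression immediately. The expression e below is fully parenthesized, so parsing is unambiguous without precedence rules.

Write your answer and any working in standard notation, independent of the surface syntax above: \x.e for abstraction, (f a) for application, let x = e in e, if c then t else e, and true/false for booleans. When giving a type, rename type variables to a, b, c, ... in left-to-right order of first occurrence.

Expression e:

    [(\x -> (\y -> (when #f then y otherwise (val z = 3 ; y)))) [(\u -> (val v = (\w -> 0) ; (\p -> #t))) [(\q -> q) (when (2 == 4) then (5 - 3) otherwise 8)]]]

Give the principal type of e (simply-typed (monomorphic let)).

Answer: a -> a

Derivation:
  unify Bool ~ Bool
y : b
let z : Int
y : b
  unify b ~ b
\y._ : b -> b
\x._ : a -> b -> b
\w._ : d -> Int
let v : d -> Int
\p._ : e -> Bool
\u._ : c -> e -> Bool
q : f
\q._ : f -> f
  unify Int ~ Int
  unify Int ~ Int
  unify Bool ~ Bool
  unify Int ~ Int
  unify Int ~ Int
  unify Int ~ Int
  unify f -> f ~ Int -> g
  unify f ~ Int
  unify Int ~ g
_ _ : Int
  unify c -> e -> Bool ~ Int -> h
  unify c ~ Int
  unify e -> Bool ~ h
_ _ : e -> Bool
  unify a -> b -> b ~ (e -> Bool) -> i
  unify a ~ e -> Bool
  unify b -> b ~ i
_ _ : b -> b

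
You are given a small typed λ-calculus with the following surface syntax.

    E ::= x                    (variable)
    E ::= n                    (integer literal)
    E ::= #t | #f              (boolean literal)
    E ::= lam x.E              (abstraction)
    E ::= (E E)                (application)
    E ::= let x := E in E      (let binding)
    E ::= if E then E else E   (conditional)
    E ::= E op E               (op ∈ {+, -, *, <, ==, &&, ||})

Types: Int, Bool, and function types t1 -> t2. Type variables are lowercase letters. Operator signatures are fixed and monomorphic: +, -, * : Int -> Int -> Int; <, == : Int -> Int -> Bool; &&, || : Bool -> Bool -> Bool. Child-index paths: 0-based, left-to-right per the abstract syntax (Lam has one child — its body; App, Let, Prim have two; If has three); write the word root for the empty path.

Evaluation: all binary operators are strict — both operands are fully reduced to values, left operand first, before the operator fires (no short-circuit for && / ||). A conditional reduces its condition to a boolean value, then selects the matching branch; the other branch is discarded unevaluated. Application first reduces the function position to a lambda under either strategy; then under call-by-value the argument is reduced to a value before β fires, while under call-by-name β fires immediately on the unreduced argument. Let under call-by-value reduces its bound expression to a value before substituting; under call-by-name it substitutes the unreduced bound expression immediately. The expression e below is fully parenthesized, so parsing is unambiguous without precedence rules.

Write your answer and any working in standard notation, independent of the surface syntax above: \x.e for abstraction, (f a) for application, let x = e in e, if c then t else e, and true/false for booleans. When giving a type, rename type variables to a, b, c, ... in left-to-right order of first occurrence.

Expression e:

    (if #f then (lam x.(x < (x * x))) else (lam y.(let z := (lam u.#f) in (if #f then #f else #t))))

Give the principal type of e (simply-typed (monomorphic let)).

Answer: Int -> Bool

Trace:
  unify Bool ~ Bool
x : a
  unify a ~ Int
x : Int
  unify Int ~ Int
x : Int
  unify Int ~ Int
  unify Int ~ Int
\x._ : Int -> Bool
\u._ : c -> Bool
let z : c -> Bool
  unify Bool ~ Bool
  unify Bool ~ Bool
\y._ : b -> Bool
  unify Int -> Bool ~ b -> Bool
  unify Int ~ b
  unify Bool ~ Bool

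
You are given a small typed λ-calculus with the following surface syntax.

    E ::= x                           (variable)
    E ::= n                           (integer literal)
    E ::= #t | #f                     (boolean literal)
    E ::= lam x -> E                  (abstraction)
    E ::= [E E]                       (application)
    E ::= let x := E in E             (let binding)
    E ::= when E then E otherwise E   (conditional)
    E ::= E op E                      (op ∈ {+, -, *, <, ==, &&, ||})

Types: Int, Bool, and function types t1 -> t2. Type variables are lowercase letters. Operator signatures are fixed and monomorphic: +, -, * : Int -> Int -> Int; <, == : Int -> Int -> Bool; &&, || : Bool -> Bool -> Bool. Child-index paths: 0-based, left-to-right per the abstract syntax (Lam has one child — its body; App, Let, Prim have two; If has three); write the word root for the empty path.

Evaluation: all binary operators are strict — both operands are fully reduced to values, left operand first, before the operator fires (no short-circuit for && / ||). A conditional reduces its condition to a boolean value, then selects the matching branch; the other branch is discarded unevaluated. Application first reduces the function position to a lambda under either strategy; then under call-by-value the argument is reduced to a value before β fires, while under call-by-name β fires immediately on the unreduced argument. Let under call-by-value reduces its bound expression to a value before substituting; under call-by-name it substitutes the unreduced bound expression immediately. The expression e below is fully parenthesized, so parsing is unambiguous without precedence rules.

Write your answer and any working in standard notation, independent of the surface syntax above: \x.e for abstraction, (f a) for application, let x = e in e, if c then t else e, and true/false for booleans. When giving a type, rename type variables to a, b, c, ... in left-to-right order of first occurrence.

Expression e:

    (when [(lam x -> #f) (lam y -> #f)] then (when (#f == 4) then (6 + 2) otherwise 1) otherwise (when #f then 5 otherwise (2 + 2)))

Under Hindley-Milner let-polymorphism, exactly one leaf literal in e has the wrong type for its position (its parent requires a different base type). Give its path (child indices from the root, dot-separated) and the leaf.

Trace:
\x._ : a -> Bool
\y._ : b -> Bool
  unify a -> Bool ~ (b -> Bool) -> c
  unify a ~ b -> Bool
  unify Bool ~ c
_ _ : Bool
  unify Bool ~ Bool
  unify Bool ~ Int
  FAIL: mismatch Bool ~ Int

Answer: 1.0.0 : false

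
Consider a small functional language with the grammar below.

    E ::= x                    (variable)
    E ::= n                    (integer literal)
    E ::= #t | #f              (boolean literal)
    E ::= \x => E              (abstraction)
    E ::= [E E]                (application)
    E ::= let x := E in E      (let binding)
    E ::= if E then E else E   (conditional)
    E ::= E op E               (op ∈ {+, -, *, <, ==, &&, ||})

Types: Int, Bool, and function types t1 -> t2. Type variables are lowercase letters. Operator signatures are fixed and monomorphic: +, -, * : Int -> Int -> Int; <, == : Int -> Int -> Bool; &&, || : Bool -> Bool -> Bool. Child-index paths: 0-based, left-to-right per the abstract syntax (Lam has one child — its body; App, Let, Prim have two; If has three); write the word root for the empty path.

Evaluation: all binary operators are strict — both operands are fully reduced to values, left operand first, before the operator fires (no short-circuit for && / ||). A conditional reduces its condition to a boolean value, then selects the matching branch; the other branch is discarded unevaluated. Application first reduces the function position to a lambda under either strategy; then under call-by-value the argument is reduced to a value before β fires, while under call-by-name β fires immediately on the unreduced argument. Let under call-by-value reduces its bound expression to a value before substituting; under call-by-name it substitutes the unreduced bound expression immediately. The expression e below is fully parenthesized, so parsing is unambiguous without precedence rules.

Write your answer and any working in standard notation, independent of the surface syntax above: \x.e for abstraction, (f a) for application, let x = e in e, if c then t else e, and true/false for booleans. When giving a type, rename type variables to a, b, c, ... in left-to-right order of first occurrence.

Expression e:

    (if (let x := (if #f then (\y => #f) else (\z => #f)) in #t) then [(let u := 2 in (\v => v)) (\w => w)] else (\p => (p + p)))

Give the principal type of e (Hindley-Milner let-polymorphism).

Answer: Int -> Int

Working:
  unify Bool ~ Bool
\y._ : a -> Bool
\z._ : b -> Bool
  unify a -> Bool ~ b -> Bool
  unify a ~ b
  unify Bool ~ Bool
let x : forall. b -> Bool
  unify Bool ~ Bool
let u : Int
v : c
\v._ : c -> c
w : d
\w._ : d -> d
  unify c -> c ~ (d -> d) -> e
  unify c ~ d -> d
  unify d -> d ~ e
_ _ : d -> d
p : f
  unify f ~ Int
p : Int
  unify Int ~ Int
\p._ : Int -> Int
  unify d -> d ~ Int -> Int
  unify d ~ Int
  unify Int ~ Int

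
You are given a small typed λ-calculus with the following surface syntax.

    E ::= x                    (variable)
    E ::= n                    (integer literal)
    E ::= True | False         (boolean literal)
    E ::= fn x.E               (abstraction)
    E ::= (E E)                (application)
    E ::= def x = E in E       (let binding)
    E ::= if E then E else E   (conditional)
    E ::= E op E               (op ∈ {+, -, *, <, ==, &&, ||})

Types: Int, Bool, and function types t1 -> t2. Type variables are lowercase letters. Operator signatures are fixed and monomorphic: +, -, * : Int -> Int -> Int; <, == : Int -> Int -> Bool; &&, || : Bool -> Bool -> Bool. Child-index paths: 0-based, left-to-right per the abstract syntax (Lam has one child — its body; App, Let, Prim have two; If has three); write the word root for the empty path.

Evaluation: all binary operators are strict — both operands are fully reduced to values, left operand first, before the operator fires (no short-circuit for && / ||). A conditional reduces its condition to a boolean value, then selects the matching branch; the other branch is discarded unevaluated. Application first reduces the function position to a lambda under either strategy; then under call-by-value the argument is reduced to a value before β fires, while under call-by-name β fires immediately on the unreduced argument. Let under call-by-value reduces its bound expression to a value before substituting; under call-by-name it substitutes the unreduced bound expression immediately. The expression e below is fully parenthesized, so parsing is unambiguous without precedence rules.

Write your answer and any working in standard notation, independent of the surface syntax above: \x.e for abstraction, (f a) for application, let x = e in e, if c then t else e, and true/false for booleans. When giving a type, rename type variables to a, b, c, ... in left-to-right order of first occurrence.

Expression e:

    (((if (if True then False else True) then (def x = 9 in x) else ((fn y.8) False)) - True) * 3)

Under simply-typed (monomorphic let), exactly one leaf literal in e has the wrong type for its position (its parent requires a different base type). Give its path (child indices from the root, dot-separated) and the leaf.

Working:
  unify Bool ~ Bool
  unify Bool ~ Bool
  unify Bool ~ Bool
let x : Int
x : Int
\y._ : a -> Int
  unify a -> Int ~ Bool -> b
  unify a ~ Bool
  unify Int ~ b
_ _ : Int
  unify Int ~ Int
  unify Int ~ Int
  unify Bool ~ Int
  FAIL: mismatch Bool ~ Int

Answer: 0.1 : true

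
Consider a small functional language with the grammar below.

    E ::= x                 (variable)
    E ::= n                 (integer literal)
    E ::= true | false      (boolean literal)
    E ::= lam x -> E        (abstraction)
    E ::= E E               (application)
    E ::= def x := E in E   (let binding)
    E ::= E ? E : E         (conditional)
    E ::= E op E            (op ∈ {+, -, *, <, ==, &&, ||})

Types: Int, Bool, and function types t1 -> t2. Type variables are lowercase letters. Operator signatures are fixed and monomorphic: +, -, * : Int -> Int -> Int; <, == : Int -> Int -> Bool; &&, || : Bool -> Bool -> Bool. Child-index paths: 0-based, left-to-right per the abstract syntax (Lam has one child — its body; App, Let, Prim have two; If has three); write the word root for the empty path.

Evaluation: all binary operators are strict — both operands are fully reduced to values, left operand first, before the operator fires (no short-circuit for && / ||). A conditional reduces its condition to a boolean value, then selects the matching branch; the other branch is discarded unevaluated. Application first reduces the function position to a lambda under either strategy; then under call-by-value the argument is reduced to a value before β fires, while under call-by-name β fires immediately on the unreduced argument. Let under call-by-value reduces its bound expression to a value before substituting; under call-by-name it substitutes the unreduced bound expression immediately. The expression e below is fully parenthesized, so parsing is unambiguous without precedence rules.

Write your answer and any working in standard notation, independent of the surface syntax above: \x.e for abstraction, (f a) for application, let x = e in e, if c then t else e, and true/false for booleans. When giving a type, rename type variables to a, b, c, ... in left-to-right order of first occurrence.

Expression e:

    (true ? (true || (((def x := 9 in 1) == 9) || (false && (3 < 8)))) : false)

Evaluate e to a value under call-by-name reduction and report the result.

Answer: true

Working:
step 0: (if true then (true || (((let x = 9 in 1) == 9) || (false && (3 < 8)))) else false)
step 1: [if@root] (true || (((let x = 9 in 1) == 9) || (false && (3 < 8))))
step 2: [let@1.0.0] (true || ((1 == 9) || (false && (3 < 8))))
step 3: [delta@1.0] (true || (false || (false && (3 < 8))))
step 4: [delta@1.1.1] (true || (false || (false && true)))
step 5: [delta@1.1] (true || (false || false))
step 6: [delta@1] (true || false)
step 7: [delta@root] true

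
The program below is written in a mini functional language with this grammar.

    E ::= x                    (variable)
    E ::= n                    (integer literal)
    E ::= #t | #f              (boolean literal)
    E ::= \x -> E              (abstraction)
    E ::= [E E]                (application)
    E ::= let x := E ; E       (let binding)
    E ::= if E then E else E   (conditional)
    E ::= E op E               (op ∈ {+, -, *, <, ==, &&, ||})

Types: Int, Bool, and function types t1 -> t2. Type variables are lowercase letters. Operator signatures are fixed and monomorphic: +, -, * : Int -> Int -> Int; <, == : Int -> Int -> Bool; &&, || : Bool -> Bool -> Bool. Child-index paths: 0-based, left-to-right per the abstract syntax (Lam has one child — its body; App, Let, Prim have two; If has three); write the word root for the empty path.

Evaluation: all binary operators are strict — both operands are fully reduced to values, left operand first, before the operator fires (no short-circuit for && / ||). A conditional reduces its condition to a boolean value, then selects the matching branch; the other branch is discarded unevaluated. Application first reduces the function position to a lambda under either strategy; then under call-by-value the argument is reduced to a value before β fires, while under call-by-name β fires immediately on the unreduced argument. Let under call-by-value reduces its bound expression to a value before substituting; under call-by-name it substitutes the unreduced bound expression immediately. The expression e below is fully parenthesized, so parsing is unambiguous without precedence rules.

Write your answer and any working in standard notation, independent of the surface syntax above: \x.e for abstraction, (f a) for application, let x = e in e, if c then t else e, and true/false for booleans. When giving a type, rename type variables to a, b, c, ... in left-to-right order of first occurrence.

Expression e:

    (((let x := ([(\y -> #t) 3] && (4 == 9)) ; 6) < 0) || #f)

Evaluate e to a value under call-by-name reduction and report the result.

Answer: false

Derivation:
step 0: (((let x = (((\y.true) 3) && (4 == 9)) in 6) < 0) || false)
step 1: [let@0.0] ((6 < 0) || false)
step 2: [delta@0] (false || false)
step 3: [delta@root] false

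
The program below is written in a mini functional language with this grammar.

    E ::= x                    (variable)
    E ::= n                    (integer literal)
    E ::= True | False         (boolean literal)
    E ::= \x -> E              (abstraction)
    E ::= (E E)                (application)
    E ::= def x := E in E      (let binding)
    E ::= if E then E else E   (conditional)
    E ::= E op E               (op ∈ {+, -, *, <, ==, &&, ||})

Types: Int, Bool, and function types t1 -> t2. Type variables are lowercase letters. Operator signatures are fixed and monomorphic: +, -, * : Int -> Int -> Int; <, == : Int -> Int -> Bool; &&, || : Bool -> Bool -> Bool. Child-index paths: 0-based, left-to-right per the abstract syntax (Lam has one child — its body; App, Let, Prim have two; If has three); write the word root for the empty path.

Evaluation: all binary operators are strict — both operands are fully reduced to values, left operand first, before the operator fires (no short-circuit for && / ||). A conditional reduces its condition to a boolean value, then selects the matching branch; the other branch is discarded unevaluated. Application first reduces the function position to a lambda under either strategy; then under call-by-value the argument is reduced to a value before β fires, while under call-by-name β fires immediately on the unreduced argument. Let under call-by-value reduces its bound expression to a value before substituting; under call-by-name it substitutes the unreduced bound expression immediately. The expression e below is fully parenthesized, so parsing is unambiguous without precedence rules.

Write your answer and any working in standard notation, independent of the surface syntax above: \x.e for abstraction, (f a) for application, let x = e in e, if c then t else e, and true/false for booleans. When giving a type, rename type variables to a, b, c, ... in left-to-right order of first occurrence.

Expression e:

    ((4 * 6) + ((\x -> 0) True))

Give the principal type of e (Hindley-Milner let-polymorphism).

Derivation:
  unify Int ~ Int
  unify Int ~ Int
  unify Int ~ Int
\x._ : a -> Int
  unify a -> Int ~ Bool -> b
  unify a ~ Bool
  unify Int ~ b
_ _ : Int
  unify Int ~ Int

Answer: Int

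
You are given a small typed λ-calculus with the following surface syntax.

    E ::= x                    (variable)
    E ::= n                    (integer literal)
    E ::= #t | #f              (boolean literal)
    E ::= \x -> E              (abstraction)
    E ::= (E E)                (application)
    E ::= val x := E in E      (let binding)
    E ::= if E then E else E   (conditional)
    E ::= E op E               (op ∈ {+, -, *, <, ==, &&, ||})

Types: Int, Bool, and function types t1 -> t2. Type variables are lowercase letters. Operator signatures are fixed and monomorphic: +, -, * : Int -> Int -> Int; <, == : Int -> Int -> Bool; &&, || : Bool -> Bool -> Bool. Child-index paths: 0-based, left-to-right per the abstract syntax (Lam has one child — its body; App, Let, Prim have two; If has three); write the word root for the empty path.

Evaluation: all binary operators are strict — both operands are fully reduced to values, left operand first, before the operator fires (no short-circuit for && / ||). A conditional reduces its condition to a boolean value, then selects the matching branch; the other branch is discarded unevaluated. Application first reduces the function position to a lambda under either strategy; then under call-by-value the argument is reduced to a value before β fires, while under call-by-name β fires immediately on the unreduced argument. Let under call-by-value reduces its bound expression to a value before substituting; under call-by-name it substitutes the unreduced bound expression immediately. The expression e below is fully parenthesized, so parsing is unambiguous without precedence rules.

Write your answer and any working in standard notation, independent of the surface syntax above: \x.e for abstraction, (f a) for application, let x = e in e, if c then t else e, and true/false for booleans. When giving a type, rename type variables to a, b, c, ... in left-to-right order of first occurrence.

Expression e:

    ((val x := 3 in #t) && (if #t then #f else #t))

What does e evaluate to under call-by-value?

Trace:
step 0: ((let x = 3 in true) && (if true then false else true))
step 1: [let@0] (true && (if true then false else true))
step 2: [if@1] (true && false)
step 3: [delta@root] false

Answer: false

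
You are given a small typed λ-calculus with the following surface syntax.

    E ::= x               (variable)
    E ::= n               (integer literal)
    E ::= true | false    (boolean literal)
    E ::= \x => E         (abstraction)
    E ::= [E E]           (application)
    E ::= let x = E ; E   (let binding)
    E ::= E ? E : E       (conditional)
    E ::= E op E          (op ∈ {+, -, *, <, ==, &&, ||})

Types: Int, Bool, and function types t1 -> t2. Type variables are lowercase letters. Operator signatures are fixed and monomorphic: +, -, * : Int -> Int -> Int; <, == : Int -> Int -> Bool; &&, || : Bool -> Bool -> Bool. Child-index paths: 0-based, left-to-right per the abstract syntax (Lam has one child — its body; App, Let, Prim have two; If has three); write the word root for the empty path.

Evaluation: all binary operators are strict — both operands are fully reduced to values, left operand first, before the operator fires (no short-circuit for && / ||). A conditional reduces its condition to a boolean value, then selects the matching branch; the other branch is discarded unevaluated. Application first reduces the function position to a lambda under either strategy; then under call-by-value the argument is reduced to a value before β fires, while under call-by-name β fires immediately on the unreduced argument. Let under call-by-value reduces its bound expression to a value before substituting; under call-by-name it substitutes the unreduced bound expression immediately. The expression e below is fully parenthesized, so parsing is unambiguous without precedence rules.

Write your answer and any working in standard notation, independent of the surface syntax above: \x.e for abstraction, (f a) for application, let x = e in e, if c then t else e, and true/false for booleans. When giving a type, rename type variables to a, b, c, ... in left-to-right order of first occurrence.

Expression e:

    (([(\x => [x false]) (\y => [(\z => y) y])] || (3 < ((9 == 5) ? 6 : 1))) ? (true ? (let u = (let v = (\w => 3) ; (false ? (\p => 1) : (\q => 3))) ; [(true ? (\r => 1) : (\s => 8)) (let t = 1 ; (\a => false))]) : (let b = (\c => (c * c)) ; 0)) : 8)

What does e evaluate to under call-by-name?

Working:
step 0: (if (((\x.(x false)) (\y.((\z.y) y))) || (3 < (if (9 == 5) then 6 else 1))) then (if true then (let u = (let v = (\w.3) in (if false then (\p.1) else (\q.3))) in ((if true then (\r.1) else (\s.8)) (let t = 1 in (\a.false)))) else (let b = (\c.(c * c)) in 0)) else 8)
step 1: [beta@0.0] (if (((\y.((\z.y) y)) false) || (3 < (if (9 == 5) then 6 else 1))) then (if true then (let u = (let v = (\w.3) in (if false then (\p.1) else (\q.3))) in ((if true then (\r.1) else (\s.8)) (let t = 1 in (\a.false)))) else (let b = (\c.(c * c)) in 0)) else 8)
step 2: [beta@0.0] (if (((\z.false) false) || (3 < (if (9 == 5) then 6 else 1))) then (if true then (let u = (let v = (\w.3) in (if false then (\p.1) else (\q.3))) in ((if true then (\r.1) else (\s.8)) (let t = 1 in (\a.false)))) else (let b = (\c.(c * c)) in 0)) else 8)
step 3: [beta@0.0] (if (false || (3 < (if (9 == 5) then 6 else 1))) then (if true then (let u = (let v = (\w.3) in (if false then (\p.1) else (\q.3))) in ((if true then (\r.1) else (\s.8)) (let t = 1 in (\a.false)))) else (let b = (\c.(c * c)) in 0)) else 8)
step 4: [delta@0.1.1.0] (if (false || (3 < (if false then 6 else 1))) then (if true then (let u = (let v = (\w.3) in (if false then (\p.1) else (\q.3))) in ((if true then (\r.1) else (\s.8)) (let t = 1 in (\a.false)))) else (let b = (\c.(c * c)) in 0)) else 8)
step 5: [if@0.1.1] (if (false || (3 < 1)) then (if true then (let u = (let v = (\w.3) in (if false then (\p.1) else (\q.3))) in ((if true then (\r.1) else (\s.8)) (let t = 1 in (\a.false)))) else (let b = (\c.(c * c)) in 0)) else 8)
step 6: [delta@0.1] (if (false || false) then (if true then (let u = (let v = (\w.3) in (if false then (\p.1) else (\q.3))) in ((if true then (\r.1) else (\s.8)) (let t = 1 in (\a.false)))) else (let b = (\c.(c * c)) in 0)) else 8)
step 7: [delta@0] (if false then (if true then (let u = (let v = (\w.3) in (if false then (\p.1) else (\q.3))) in ((if true then (\r.1) else (\s.8)) (let t = 1 in (\a.false)))) else (let b = (\c.(c * c)) in 0)) else 8)
step 8: [if@root] 8

Answer: 8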